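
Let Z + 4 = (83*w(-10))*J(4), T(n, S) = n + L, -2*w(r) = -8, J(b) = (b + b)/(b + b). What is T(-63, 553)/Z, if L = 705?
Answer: 321/164 ≈ 1.9573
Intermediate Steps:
J(b) = 1 (J(b) = (2*b)/((2*b)) = (2*b)*(1/(2*b)) = 1)
w(r) = 4 (w(r) = -½*(-8) = 4)
T(n, S) = 705 + n (T(n, S) = n + 705 = 705 + n)
Z = 328 (Z = -4 + (83*4)*1 = -4 + 332*1 = -4 + 332 = 328)
T(-63, 553)/Z = (705 - 63)/328 = 642*(1/328) = 321/164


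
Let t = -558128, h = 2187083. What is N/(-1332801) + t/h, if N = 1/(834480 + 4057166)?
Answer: -3638766107298152171/14258885944161879018 ≈ -0.25519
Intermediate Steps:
N = 1/4891646 ≈ 2.0443e-7
N/(-1332801) + t/h = (1/4891646)/(-1332801) - 558128/2187083 = (1/4891646)*(-1/1332801) - 558128*1/2187083 = -1/6519590680446 - 558128/2187083 = -3638766107298152171/14258885944161879018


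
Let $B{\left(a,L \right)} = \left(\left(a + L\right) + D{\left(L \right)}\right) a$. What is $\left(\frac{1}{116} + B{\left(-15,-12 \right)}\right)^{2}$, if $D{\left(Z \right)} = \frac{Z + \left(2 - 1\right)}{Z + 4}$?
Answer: $\frac{7952537329}{53824} \approx 1.4775 \cdot 10^{5}$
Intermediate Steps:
$D{\left(Z \right)} = \frac{1 + Z}{4 + Z}$ ($D{\left(Z \right)} = \frac{Z + 1}{4 + Z} = \frac{1 + Z}{4 + Z}$)
$B{\left(a,L \right)} = a \left(L + a + \frac{1 + L}{4 + L}\right)$ ($B{\left(a,L \right)} = \left(\left(a + L\right) + \frac{1 + L}{4 + L}\right) a = \left(\left(L + a\right) + \frac{1 + L}{4 + L}\right) a = \left(L + a + \frac{1 + L}{4 + L}\right) a = a \left(L + a + \frac{1 + L}{4 + L}\right)$)
$\left(\frac{1}{116} + B{\left(-15,-12 \right)}\right)^{2} = \left(\frac{1}{116} - \frac{15 \left(1 - 12 + \left(4 - 12\right) \left(-12 - 15\right)\right)}{4 - 12}\right)^{2} = \left(\frac{1}{116} - \frac{15 \left(1 - 12 - -216\right)}{-8}\right)^{2} = \left(\frac{1}{116} - - \frac{15 \left(1 - 12 + 216\right)}{8}\right)^{2} = \left(\frac{1}{116} - \left(- \frac{15}{8}\right) 205\right)^{2} = \left(\frac{1}{116} + \frac{3075}{8}\right)^{2} = \left(\frac{89177}{232}\right)^{2} = \frac{7952537329}{53824}$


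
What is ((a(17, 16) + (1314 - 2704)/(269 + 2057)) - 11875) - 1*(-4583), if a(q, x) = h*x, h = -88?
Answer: -10118795/1163 ≈ -8700.6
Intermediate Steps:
a(q, x) = -88*x
((a(17, 16) + (1314 - 2704)/(269 + 2057)) - 11875) - 1*(-4583) = ((-88*16 + (1314 - 2704)/(269 + 2057)) - 11875) - 1*(-4583) = ((-1408 - 1390/2326) - 11875) + 4583 = ((-1408 - 1390*1/2326) - 11875) + 4583 = ((-1408 - 695/1163) - 11875) + 4583 = (-1638199/1163 - 11875) + 4583 = -15448824/1163 + 4583 = -10118795/1163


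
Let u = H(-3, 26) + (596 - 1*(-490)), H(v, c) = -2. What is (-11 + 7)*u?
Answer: -4336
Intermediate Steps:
u = 1084 (u = -2 + (596 - 1*(-490)) = -2 + (596 + 490) = -2 + 1086 = 1084)
(-11 + 7)*u = (-11 + 7)*1084 = -4*1084 = -4336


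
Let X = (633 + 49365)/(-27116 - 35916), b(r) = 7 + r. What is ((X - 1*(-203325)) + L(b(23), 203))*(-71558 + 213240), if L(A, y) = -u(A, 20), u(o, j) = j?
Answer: 453902045725421/15758 ≈ 2.8805e+10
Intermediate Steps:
L(A, y) = -20 (L(A, y) = -1*20 = -20)
X = -24999/31516 (X = 49998/(-63032) = 49998*(-1/63032) = -24999/31516 ≈ -0.79322)
((X - 1*(-203325)) + L(b(23), 203))*(-71558 + 213240) = ((-24999/31516 - 1*(-203325)) - 20)*(-71558 + 213240) = ((-24999/31516 + 203325) - 20)*141682 = (6407965701/31516 - 20)*141682 = (6407335381/31516)*141682 = 453902045725421/15758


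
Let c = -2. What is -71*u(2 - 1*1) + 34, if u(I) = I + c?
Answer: 105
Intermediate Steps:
u(I) = -2 + I (u(I) = I - 2 = -2 + I)
-71*u(2 - 1*1) + 34 = -71*(-2 + (2 - 1*1)) + 34 = -71*(-2 + (2 - 1)) + 34 = -71*(-2 + 1) + 34 = -71*(-1) + 34 = 71 + 34 = 105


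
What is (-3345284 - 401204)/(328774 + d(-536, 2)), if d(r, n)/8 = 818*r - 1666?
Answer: 1873244/1596069 ≈ 1.1737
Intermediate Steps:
d(r, n) = -13328 + 6544*r (d(r, n) = 8*(818*r - 1666) = 8*(-1666 + 818*r) = -13328 + 6544*r)
(-3345284 - 401204)/(328774 + d(-536, 2)) = (-3345284 - 401204)/(328774 + (-13328 + 6544*(-536))) = -3746488/(328774 + (-13328 - 3507584)) = -3746488/(328774 - 3520912) = -3746488/(-3192138) = -3746488*(-1/3192138) = 1873244/1596069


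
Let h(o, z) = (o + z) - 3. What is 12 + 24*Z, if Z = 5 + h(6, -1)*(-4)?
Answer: -60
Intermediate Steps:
h(o, z) = -3 + o + z
Z = -3 (Z = 5 + (-3 + 6 - 1)*(-4) = 5 + 2*(-4) = 5 - 8 = -3)
12 + 24*Z = 12 + 24*(-3) = 12 - 72 = -60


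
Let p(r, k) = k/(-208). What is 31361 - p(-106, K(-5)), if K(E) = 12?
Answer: 1630775/52 ≈ 31361.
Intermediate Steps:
p(r, k) = -k/208 (p(r, k) = k*(-1/208) = -k/208)
31361 - p(-106, K(-5)) = 31361 - (-1)*12/208 = 31361 - 1*(-3/52) = 31361 + 3/52 = 1630775/52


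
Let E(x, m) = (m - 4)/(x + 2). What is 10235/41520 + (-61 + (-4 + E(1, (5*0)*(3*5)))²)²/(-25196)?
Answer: 288731923/1412286192 ≈ 0.20444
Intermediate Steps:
E(x, m) = (-4 + m)/(2 + x)
10235/41520 + (-61 + (-4 + E(1, (5*0)*(3*5)))²)²/(-25196) = 10235/41520 + (-61 + (-4 + (-4 + (5*0)*(3*5))/(2 + 1))²)²/(-25196) = 10235*(1/41520) + (-61 + (-4 + (-4 + 0*15)/3)²)²*(-1/25196) = 2047/8304 + (-61 + (-4 + (-4 + 0)/3)²)²*(-1/25196) = 2047/8304 + (-61 + (-4 + (⅓)*(-4))²)²*(-1/25196) = 2047/8304 + (-61 + (-4 - 4/3)²)²*(-1/25196) = 2047/8304 + (-61 + (-16/3)²)²*(-1/25196) = 2047/8304 + (-61 + 256/9)²*(-1/25196) = 2047/8304 + (-293/9)²*(-1/25196) = 2047/8304 + (85849/81)*(-1/25196) = 2047/8304 - 85849/2040876 = 288731923/1412286192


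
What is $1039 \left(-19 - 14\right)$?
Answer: $-34287$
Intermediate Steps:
$1039 \left(-19 - 14\right) = 1039 \left(-33\right) = -34287$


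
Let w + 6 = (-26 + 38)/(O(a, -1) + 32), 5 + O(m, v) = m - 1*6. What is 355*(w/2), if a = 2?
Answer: -22365/23 ≈ -972.39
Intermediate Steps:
O(m, v) = -11 + m (O(m, v) = -5 + (m - 1*6) = -5 + (m - 6) = -5 + (-6 + m) = -11 + m)
w = -126/23 (w = -6 + (-26 + 38)/((-11 + 2) + 32) = -6 + 12/(-9 + 32) = -6 + 12/23 = -126/23 ≈ -5.4783)
355*(w/2) = 355*(-126/23/2) = 355*(-126/23*1/2) = 355*(-63/23) = -22365/23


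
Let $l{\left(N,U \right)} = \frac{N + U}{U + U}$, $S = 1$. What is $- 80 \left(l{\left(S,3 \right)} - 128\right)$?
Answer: $\frac{30560}{3} \approx 10187.0$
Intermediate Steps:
$l{\left(N,U \right)} = \frac{N + U}{2 U}$
$- 80 \left(l{\left(S,3 \right)} - 128\right) = - 80 \left(\frac{1 + 3}{2 \cdot 3} - 128\right) = - 80 \left(\frac{1}{2} \cdot \frac{1}{3} \cdot 4 - 128\right) = - 80 \left(\frac{2}{3} - 128\right) = \left(-80\right) \left(- \frac{382}{3}\right) = \frac{30560}{3}$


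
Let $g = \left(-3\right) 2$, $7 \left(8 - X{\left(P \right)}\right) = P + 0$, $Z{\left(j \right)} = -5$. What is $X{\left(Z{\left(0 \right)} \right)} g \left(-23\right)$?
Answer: $\frac{8418}{7} \approx 1202.6$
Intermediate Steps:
$X{\left(P \right)} = 8 - \frac{P}{7}$ ($X{\left(P \right)} = 8 - \frac{P + 0}{7} = 8 - \frac{P}{7}$)
$g = -6$
$X{\left(Z{\left(0 \right)} \right)} g \left(-23\right) = \left(8 - - \frac{5}{7}\right) \left(-6\right) \left(-23\right) = \left(8 + \frac{5}{7}\right) \left(-6\right) \left(-23\right) = \frac{61}{7} \left(-6\right) \left(-23\right) = \left(- \frac{366}{7}\right) \left(-23\right) = \frac{8418}{7}$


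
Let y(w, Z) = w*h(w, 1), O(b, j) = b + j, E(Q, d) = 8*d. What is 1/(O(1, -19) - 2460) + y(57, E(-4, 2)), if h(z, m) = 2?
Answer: 282491/2478 ≈ 114.00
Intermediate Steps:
y(w, Z) = 2*w (y(w, Z) = w*2 = 2*w)
1/(O(1, -19) - 2460) + y(57, E(-4, 2)) = 1/((1 - 19) - 2460) + 2*57 = 1/(-18 - 2460) + 114 = 1/(-2478) + 114 = -1/2478 + 114 = 282491/2478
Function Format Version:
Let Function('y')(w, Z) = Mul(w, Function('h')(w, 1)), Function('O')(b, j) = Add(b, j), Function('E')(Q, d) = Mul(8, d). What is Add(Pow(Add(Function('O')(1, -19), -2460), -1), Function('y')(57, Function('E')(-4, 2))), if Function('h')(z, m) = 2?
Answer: Rational(282491, 2478) ≈ 114.00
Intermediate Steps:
Function('y')(w, Z) = Mul(2, w) (Function('y')(w, Z) = Mul(w, 2) = Mul(2, w))
Add(Pow(Add(Function('O')(1, -19), -2460), -1), Function('y')(57, Function('E')(-4, 2))) = Add(Pow(Add(Add(1, -19), -2460), -1), Mul(2, 57)) = Add(Pow(Add(-18, -2460), -1), 114) = Add(Pow(-2478, -1), 114) = Add(Rational(-1, 2478), 114) = Rational(282491, 2478)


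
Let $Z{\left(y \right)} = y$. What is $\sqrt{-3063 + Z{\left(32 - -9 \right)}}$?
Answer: $i \sqrt{3022} \approx 54.973 i$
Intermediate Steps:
$\sqrt{-3063 + Z{\left(32 - -9 \right)}} = \sqrt{-3063 + \left(32 - -9\right)} = \sqrt{-3063 + \left(32 + 9\right)} = \sqrt{-3063 + 41} = \sqrt{-3022} = i \sqrt{3022}$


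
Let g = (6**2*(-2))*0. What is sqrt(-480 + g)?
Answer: 4*I*sqrt(30) ≈ 21.909*I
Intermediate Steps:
g = 0 (g = (36*(-2))*0 = -72*0 = 0)
sqrt(-480 + g) = sqrt(-480 + 0) = sqrt(-480) = 4*I*sqrt(30)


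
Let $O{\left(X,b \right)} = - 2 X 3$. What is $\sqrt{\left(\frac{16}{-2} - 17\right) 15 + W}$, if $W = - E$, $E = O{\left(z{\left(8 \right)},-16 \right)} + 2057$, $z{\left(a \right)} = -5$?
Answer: $i \sqrt{2462} \approx 49.619 i$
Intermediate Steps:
$O{\left(X,b \right)} = - 6 X$
$E = 2087$ ($E = \left(-6\right) \left(-5\right) + 2057 = 30 + 2057 = 2087$)
$W = -2087$ ($W = \left(-1\right) 2087 = -2087$)
$\sqrt{\left(\frac{16}{-2} - 17\right) 15 + W} = \sqrt{\left(\frac{16}{-2} - 17\right) 15 - 2087} = \sqrt{\left(16 \left(- \frac{1}{2}\right) - 17\right) 15 - 2087} = \sqrt{\left(-8 - 17\right) 15 - 2087} = \sqrt{\left(-25\right) 15 - 2087} = \sqrt{-375 - 2087} = \sqrt{-2462} = i \sqrt{2462}$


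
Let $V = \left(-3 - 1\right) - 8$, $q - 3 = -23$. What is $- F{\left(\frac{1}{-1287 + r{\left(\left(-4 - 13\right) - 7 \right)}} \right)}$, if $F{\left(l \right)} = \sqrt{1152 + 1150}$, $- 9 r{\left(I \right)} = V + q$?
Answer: $- \sqrt{2302} \approx -47.979$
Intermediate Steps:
$q = -20$ ($q = 3 - 23 = -20$)
$V = -12$ ($V = -4 - 8 = -12$)
$r{\left(I \right)} = \frac{32}{9}$ ($r{\left(I \right)} = - \frac{-12 - 20}{9} = \left(- \frac{1}{9}\right) \left(-32\right) = \frac{32}{9}$)
$F{\left(l \right)} = \sqrt{2302}$
$- F{\left(\frac{1}{-1287 + r{\left(\left(-4 - 13\right) - 7 \right)}} \right)} = - \sqrt{2302}$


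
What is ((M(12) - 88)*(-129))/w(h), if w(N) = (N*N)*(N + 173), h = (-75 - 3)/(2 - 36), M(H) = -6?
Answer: 9929173/755430 ≈ 13.144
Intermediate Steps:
h = 39/17 (h = -78/(-34) = -78*(-1/34) = 39/17 ≈ 2.2941)
w(N) = N²*(173 + N)
((M(12) - 88)*(-129))/w(h) = ((-6 - 88)*(-129))/(((39/17)²*(173 + 39/17))) = (-94*(-129))/(((1521/289)*(2980/17))) = 12126/(4532580/4913) = 12126*(4913/4532580) = 9929173/755430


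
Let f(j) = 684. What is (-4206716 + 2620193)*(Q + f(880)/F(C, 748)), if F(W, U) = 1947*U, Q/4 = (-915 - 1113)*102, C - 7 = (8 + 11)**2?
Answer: 159316511902611165/121363 ≈ 1.3127e+12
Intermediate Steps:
C = 368 (C = 7 + (8 + 11)**2 = 7 + 19**2 = 7 + 361 = 368)
Q = -827424 (Q = 4*((-915 - 1113)*102) = 4*(-2028*102) = 4*(-206856) = -827424)
(-4206716 + 2620193)*(Q + f(880)/F(C, 748)) = (-4206716 + 2620193)*(-827424 + 684/((1947*748))) = -1586523*(-827424 + 684/1456356) = -1586523*(-827424 + 684*(1/1456356)) = -1586523*(-827424 + 57/121363) = -1586523*(-100418658855/121363) = 159316511902611165/121363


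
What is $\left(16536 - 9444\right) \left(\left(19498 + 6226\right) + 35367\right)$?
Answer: $433257372$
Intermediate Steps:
$\left(16536 - 9444\right) \left(\left(19498 + 6226\right) + 35367\right) = 7092 \left(25724 + 35367\right) = 7092 \cdot 61091 = 433257372$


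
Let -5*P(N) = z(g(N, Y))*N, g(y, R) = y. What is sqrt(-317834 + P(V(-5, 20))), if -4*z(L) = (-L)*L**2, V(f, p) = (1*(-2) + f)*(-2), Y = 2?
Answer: I*sqrt(7993870)/5 ≈ 565.47*I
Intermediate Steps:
V(f, p) = 4 - 2*f (V(f, p) = (-2 + f)*(-2) = 4 - 2*f)
z(L) = L**3/4 (z(L) = -(-L)*L**2/4 = -(-1)*L**3/4 = L**3/4)
P(N) = -N**4/20 (P(N) = -N**3/4*N/5 = -N**4/20)
sqrt(-317834 + P(V(-5, 20))) = sqrt(-317834 - (4 - 2*(-5))**4/20) = sqrt(-317834 - (4 + 10)**4/20) = sqrt(-317834 - 1/20*14**4) = sqrt(-317834 - 1/20*38416) = sqrt(-317834 - 9604/5) = sqrt(-1598774/5) = I*sqrt(7993870)/5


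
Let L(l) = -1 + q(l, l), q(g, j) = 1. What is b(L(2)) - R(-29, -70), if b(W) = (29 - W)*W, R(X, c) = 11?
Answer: -11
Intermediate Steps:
L(l) = 0 (L(l) = -1 + 1 = 0)
b(W) = W*(29 - W)
b(L(2)) - R(-29, -70) = 0*(29 - 1*0) - 1*11 = 0*(29 + 0) - 11 = 0*29 - 11 = 0 - 11 = -11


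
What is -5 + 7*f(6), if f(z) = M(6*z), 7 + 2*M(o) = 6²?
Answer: 193/2 ≈ 96.500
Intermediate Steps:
M(o) = 29/2 (M(o) = -7/2 + (½)*6² = -7/2 + (½)*36 = -7/2 + 18 = 29/2)
f(z) = 29/2
-5 + 7*f(6) = -5 + 7*(29/2) = -5 + 203/2 = 193/2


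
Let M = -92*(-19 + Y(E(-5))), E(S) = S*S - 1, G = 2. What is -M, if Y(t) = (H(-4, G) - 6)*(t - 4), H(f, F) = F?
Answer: -9108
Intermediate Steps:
E(S) = -1 + S² (E(S) = S² - 1 = -1 + S²)
Y(t) = 16 - 4*t (Y(t) = (2 - 6)*(t - 4) = -4*(-4 + t) = 16 - 4*t)
M = 9108 (M = -92*(-19 + (16 - 4*(-1 + (-5)²))) = -92*(-19 + (16 - 4*(-1 + 25))) = -92*(-19 + (16 - 4*24)) = -92*(-19 + (16 - 96)) = -92*(-19 - 80) = -92*(-99) = 9108)
-M = -1*9108 = -9108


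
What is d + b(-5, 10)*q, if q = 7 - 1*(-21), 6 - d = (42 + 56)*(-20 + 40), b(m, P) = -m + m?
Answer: -1954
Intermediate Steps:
b(m, P) = 0
d = -1954 (d = 6 - (42 + 56)*(-20 + 40) = 6 - 98*20 = 6 - 1*1960 = 6 - 1960 = -1954)
q = 28 (q = 7 + 21 = 28)
d + b(-5, 10)*q = -1954 + 0*28 = -1954 + 0 = -1954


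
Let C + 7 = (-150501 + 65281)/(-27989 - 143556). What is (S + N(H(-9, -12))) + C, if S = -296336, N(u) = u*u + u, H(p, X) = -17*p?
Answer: -9358826285/34309 ≈ -2.7278e+5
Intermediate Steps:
C = -223119/34309 (C = -7 + (-150501 + 65281)/(-27989 - 143556) = -7 - 85220/(-171545) = -7 - 85220*(-1/171545) = -7 + 17044/34309 = -223119/34309 ≈ -6.5032)
N(u) = u + u² (N(u) = u² + u = u + u²)
(S + N(H(-9, -12))) + C = (-296336 + (-17*(-9))*(1 - 17*(-9))) - 223119/34309 = (-296336 + 153*(1 + 153)) - 223119/34309 = (-296336 + 153*154) - 223119/34309 = (-296336 + 23562) - 223119/34309 = -272774 - 223119/34309 = -9358826285/34309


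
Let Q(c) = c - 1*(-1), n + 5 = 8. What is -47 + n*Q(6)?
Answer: -26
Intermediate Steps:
n = 3 (n = -5 + 8 = 3)
Q(c) = 1 + c (Q(c) = c + 1 = 1 + c)
-47 + n*Q(6) = -47 + 3*(1 + 6) = -47 + 3*7 = -47 + 21 = -26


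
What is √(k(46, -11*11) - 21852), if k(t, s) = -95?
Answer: I*√21947 ≈ 148.15*I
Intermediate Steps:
√(k(46, -11*11) - 21852) = √(-95 - 21852) = √(-21947) = I*√21947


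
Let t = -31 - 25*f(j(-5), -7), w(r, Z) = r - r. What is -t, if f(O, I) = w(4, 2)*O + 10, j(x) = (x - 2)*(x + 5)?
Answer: 281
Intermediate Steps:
w(r, Z) = 0
j(x) = (-2 + x)*(5 + x)
f(O, I) = 10 (f(O, I) = 0*O + 10 = 0 + 10 = 10)
t = -281 (t = -31 - 25*10 = -31 - 250 = -281)
-t = -1*(-281) = 281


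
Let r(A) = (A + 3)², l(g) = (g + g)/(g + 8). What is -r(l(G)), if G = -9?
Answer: -441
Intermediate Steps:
l(g) = 2*g/(8 + g) (l(g) = (2*g)/(8 + g) = 2*g/(8 + g))
r(A) = (3 + A)²
-r(l(G)) = -(3 + 2*(-9)/(8 - 9))² = -(3 + 2*(-9)/(-1))² = -(3 + 2*(-9)*(-1))² = -(3 + 18)² = -1*21² = -1*441 = -441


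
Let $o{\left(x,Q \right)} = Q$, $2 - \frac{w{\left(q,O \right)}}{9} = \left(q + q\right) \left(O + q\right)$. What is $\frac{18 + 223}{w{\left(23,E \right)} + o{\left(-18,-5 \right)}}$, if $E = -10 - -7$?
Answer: $- \frac{241}{8267} \approx -0.029152$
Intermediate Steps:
$E = -3$ ($E = -10 + 7 = -3$)
$w{\left(q,O \right)} = 18 - 18 q \left(O + q\right)$ ($w{\left(q,O \right)} = 18 - 9 \left(q + q\right) \left(O + q\right) = 18 - 9 \cdot 2 q \left(O + q\right) = 18 - 18 q \left(O + q\right)$)
$\frac{18 + 223}{w{\left(23,E \right)} + o{\left(-18,-5 \right)}} = \frac{18 + 223}{\left(18 - 18 \cdot 23^{2} - \left(-54\right) 23\right) - 5} = \frac{241}{\left(18 - 9522 + 1242\right) - 5} = \frac{241}{-8262 - 5} = \frac{241}{-8267} = 241 \left(- \frac{1}{8267}\right) = - \frac{241}{8267}$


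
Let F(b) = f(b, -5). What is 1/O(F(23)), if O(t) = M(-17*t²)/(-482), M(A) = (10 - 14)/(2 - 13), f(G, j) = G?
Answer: -2651/2 ≈ -1325.5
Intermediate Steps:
M(A) = 4/11 (M(A) = -4/(-11) = -4*(-1/11) = 4/11)
F(b) = b
O(t) = -2/2651 (O(t) = (4/11)/(-482) = (4/11)*(-1/482) = -2/2651)
1/O(F(23)) = 1/(-2/2651) = -2651/2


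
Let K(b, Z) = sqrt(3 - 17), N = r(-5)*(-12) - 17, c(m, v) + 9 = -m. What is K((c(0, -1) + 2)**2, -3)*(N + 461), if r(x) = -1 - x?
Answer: 396*I*sqrt(14) ≈ 1481.7*I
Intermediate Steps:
c(m, v) = -9 - m
N = -65 (N = (-1 - 1*(-5))*(-12) - 17 = (-1 + 5)*(-12) - 17 = 4*(-12) - 17 = -48 - 17 = -65)
K(b, Z) = I*sqrt(14) (K(b, Z) = sqrt(-14) = I*sqrt(14))
K((c(0, -1) + 2)**2, -3)*(N + 461) = (I*sqrt(14))*(-65 + 461) = (I*sqrt(14))*396 = 396*I*sqrt(14)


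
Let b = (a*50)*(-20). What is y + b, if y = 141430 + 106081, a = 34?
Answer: 213511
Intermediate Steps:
y = 247511
b = -34000 (b = (34*50)*(-20) = 1700*(-20) = -34000)
y + b = 247511 - 34000 = 213511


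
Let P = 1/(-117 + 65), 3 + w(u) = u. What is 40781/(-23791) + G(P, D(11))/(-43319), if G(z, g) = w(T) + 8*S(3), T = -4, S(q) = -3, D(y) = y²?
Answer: -1765854618/1030602329 ≈ -1.7134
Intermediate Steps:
w(u) = -3 + u
P = -1/52 (P = 1/(-52) = -1/52 ≈ -0.019231)
G(z, g) = -31 (G(z, g) = (-3 - 4) + 8*(-3) = -7 - 24 = -31)
40781/(-23791) + G(P, D(11))/(-43319) = 40781/(-23791) - 31/(-43319) = 40781*(-1/23791) - 31*(-1/43319) = -40781/23791 + 31/43319 = -1765854618/1030602329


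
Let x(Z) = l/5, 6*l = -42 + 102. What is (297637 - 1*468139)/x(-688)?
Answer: -85251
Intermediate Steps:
l = 10 (l = (-42 + 102)/6 = (⅙)*60 = 10)
x(Z) = 2 (x(Z) = 10/5 = (⅕)*10 = 2)
(297637 - 1*468139)/x(-688) = (297637 - 1*468139)/2 = (297637 - 468139)*(½) = -170502*½ = -85251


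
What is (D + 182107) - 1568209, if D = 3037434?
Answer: 1651332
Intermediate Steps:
(D + 182107) - 1568209 = (3037434 + 182107) - 1568209 = 3219541 - 1568209 = 1651332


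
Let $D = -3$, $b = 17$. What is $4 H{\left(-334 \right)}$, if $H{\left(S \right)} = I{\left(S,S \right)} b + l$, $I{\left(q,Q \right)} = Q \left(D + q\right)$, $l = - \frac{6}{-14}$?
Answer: $\frac{53577620}{7} \approx 7.6539 \cdot 10^{6}$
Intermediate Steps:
$l = \frac{3}{7}$ ($l = \left(-6\right) \left(- \frac{1}{14}\right) = \frac{3}{7} \approx 0.42857$)
$I{\left(q,Q \right)} = Q \left(-3 + q\right)$
$H{\left(S \right)} = \frac{3}{7} + 17 S \left(-3 + S\right)$ ($H{\left(S \right)} = S \left(-3 + S\right) 17 + \frac{3}{7} = 17 S \left(-3 + S\right) + \frac{3}{7} = \frac{3}{7} + 17 S \left(-3 + S\right)$)
$4 H{\left(-334 \right)} = 4 \left(\frac{3}{7} + 17 \left(-334\right) \left(-3 - 334\right)\right) = 4 \left(\frac{3}{7} + 17 \left(-334\right) \left(-337\right)\right) = 4 \left(\frac{3}{7} + 1913486\right) = 4 \cdot \frac{13394405}{7} = \frac{53577620}{7}$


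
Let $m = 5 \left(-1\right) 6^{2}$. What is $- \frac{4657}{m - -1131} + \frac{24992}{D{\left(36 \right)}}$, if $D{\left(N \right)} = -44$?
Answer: $- \frac{544825}{951} \approx -572.9$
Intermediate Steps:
$m = -180$ ($m = \left(-5\right) 36 = -180$)
$- \frac{4657}{m - -1131} + \frac{24992}{D{\left(36 \right)}} = - \frac{4657}{-180 - -1131} + \frac{24992}{-44} = - \frac{4657}{-180 + 1131} + 24992 \left(- \frac{1}{44}\right) = - \frac{4657}{951} - 568 = - \frac{544825}{951}$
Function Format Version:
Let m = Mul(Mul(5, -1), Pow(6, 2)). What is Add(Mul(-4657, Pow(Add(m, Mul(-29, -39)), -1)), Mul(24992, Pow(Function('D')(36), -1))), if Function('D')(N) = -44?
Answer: Rational(-544825, 951) ≈ -572.90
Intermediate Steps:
m = -180 (m = Mul(-5, 36) = -180)
Add(Mul(-4657, Pow(Add(m, Mul(-29, -39)), -1)), Mul(24992, Pow(Function('D')(36), -1))) = Add(Mul(-4657, Pow(Add(-180, Mul(-29, -39)), -1)), Mul(24992, Pow(-44, -1))) = Add(Mul(-4657, Pow(Add(-180, 1131), -1)), Mul(24992, Rational(-1, 44))) = Add(Mul(-4657, Pow(951, -1)), -568) = Add(Mul(-4657, Rational(1, 951)), -568) = Add(Rational(-4657, 951), -568) = Rational(-544825, 951)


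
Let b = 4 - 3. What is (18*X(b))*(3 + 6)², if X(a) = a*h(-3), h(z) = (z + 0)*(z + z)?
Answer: 26244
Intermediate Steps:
h(z) = 2*z² (h(z) = z*(2*z) = 2*z²)
b = 1
X(a) = 18*a (X(a) = a*(2*(-3)²) = a*(2*9) = a*18 = 18*a)
(18*X(b))*(3 + 6)² = (18*(18*1))*(3 + 6)² = (18*18)*9² = 324*81 = 26244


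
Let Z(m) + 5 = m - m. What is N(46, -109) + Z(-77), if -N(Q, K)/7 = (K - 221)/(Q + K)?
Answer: -125/3 ≈ -41.667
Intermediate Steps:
Z(m) = -5 (Z(m) = -5 + (m - m) = -5 + 0 = -5)
N(Q, K) = -7*(-221 + K)/(K + Q) (N(Q, K) = -7*(K - 221)/(Q + K) = -7*(-221 + K)/(K + Q))
N(46, -109) + Z(-77) = 7*(221 - 1*(-109))/(-109 + 46) - 5 = 7*(221 + 109)/(-63) - 5 = 7*(-1/63)*330 - 5 = -110/3 - 5 = -125/3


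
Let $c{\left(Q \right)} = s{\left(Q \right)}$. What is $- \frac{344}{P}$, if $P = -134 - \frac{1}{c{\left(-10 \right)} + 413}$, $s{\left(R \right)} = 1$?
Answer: $\frac{142416}{55477} \approx 2.5671$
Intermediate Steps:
$c{\left(Q \right)} = 1$
$P = - \frac{55477}{414}$ ($P = -134 - \frac{1}{1 + 413} = -134 - \frac{1}{414} = - \frac{55477}{414} \approx -134.0$)
$- \frac{344}{P} = - \frac{344}{- \frac{55477}{414}} = \left(-344\right) \left(- \frac{414}{55477}\right) = \frac{142416}{55477}$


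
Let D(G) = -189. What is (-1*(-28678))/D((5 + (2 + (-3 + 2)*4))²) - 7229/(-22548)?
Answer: -215088421/1420524 ≈ -151.41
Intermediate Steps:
(-1*(-28678))/D((5 + (2 + (-3 + 2)*4))²) - 7229/(-22548) = -1*(-28678)/(-189) - 7229/(-22548) = 28678*(-1/189) - 7229*(-1/22548) = -28678/189 + 7229/22548 = -215088421/1420524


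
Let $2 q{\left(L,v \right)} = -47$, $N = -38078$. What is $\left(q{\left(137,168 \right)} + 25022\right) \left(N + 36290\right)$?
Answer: $-44697318$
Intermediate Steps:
$q{\left(L,v \right)} = - \frac{47}{2}$ ($q{\left(L,v \right)} = \frac{1}{2} \left(-47\right) = - \frac{47}{2}$)
$\left(q{\left(137,168 \right)} + 25022\right) \left(N + 36290\right) = \left(- \frac{47}{2} + 25022\right) \left(-38078 + 36290\right) = \frac{49997}{2} \left(-1788\right) = -44697318$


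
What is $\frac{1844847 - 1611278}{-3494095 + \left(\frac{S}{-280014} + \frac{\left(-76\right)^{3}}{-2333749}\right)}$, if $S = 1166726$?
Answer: $- \frac{76316614465281267}{1141666080049790140} \approx -0.066847$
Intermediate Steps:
$\frac{1844847 - 1611278}{-3494095 + \left(\frac{S}{-280014} + \frac{\left(-76\right)^{3}}{-2333749}\right)} = \frac{1844847 - 1611278}{-3494095 + \left(\frac{1166726}{-280014} + \frac{\left(-76\right)^{3}}{-2333749}\right)} = \frac{233569}{-3494095 + \left(1166726 \left(- \frac{1}{280014}\right) - - \frac{438976}{2333749}\right)} = \frac{233569}{-3494095 + \left(- \frac{583363}{140007} + \frac{438976}{2333749}\right)} = \frac{233569}{-3494095 - \frac{1299963105055}{326741196243}} = \frac{233569}{- \frac{1141666080049790140}{326741196243}} = 233569 \left(- \frac{326741196243}{1141666080049790140}\right) = - \frac{76316614465281267}{1141666080049790140}$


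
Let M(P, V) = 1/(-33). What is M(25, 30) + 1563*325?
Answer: 16763174/33 ≈ 5.0798e+5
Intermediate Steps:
M(P, V) = -1/33
M(25, 30) + 1563*325 = -1/33 + 1563*325 = -1/33 + 507975 = 16763174/33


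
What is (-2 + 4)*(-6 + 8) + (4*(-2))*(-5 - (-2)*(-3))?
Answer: 92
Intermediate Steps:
(-2 + 4)*(-6 + 8) + (4*(-2))*(-5 - (-2)*(-3)) = 2*2 - 8*(-5 - 1*6) = 4 - 8*(-5 - 6) = 4 - 8*(-11) = 4 + 88 = 92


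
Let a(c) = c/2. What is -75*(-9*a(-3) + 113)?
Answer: -18975/2 ≈ -9487.5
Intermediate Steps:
a(c) = c/2 (a(c) = c*(1/2) = c/2)
-75*(-9*a(-3) + 113) = -75*(-9*(-3)/2 + 113) = -75*(-9*(-3/2) + 113) = -75*(27/2 + 113) = -75*253/2 = -18975/2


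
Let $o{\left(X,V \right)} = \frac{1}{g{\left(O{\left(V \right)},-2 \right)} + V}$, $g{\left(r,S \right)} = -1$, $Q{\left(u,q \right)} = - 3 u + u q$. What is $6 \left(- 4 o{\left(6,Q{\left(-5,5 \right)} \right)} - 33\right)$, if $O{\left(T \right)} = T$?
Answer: $- \frac{2154}{11} \approx -195.82$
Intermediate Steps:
$Q{\left(u,q \right)} = - 3 u + q u$
$o{\left(X,V \right)} = \frac{1}{-1 + V}$
$6 \left(- 4 o{\left(6,Q{\left(-5,5 \right)} \right)} - 33\right) = 6 \left(- \frac{4}{-1 - 5 \left(-3 + 5\right)} - 33\right) = 6 \left(- \frac{4}{-1 - 10} - 33\right) = 6 \left(- \frac{4}{-11} - 33\right) = 6 \left(\left(-4\right) \left(- \frac{1}{11}\right) - 33\right) = 6 \left(\frac{4}{11} - 33\right) = 6 \left(- \frac{359}{11}\right) = - \frac{2154}{11}$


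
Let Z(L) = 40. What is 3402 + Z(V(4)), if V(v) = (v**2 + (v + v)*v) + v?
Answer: 3442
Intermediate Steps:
V(v) = v + 3*v**2 (V(v) = (v**2 + (2*v)*v) + v = (v**2 + 2*v**2) + v = 3*v**2 + v = v + 3*v**2)
3402 + Z(V(4)) = 3402 + 40 = 3442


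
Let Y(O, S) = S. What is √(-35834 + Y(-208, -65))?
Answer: I*√35899 ≈ 189.47*I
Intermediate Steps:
√(-35834 + Y(-208, -65)) = √(-35834 - 65) = √(-35899) = I*√35899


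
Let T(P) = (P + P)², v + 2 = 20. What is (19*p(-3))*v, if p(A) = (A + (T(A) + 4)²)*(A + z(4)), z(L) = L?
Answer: 546174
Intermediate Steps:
v = 18 (v = -2 + 20 = 18)
T(P) = 4*P² (T(P) = (2*P)² = 4*P²)
p(A) = (4 + A)*(A + (4 + 4*A²)²) (p(A) = (A + (4*A² + 4)²)*(A + 4) = (A + (4 + 4*A²)²)*(4 + A) = (4 + A)*(A + (4 + 4*A²)²))
(19*p(-3))*v = (19*((-3)² + 4*(-3) + 64*(1 + (-3)²)² + 16*(-3)*(1 + (-3)²)²))*18 = (19*(9 - 12 + 64*(1 + 9)² + 16*(-3)*(1 + 9)²))*18 = (19*(9 - 12 + 64*10² + 16*(-3)*10²))*18 = (19*(9 - 12 + 64*100 + 16*(-3)*100))*18 = (19*(9 - 12 + 6400 - 4800))*18 = (19*1597)*18 = 30343*18 = 546174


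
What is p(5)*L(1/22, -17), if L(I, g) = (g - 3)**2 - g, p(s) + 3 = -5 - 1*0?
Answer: -3336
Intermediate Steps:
p(s) = -8 (p(s) = -3 + (-5 - 1*0) = -3 + (-5 + 0) = -3 - 5 = -8)
L(I, g) = (-3 + g)**2 - g
p(5)*L(1/22, -17) = -8*((-3 - 17)**2 - 1*(-17)) = -8*((-20)**2 + 17) = -8*(400 + 17) = -8*417 = -3336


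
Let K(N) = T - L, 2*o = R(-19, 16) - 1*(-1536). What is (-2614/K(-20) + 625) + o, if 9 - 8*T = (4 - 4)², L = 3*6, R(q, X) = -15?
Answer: 415909/270 ≈ 1540.4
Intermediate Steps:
o = 1521/2 (o = (-15 - 1*(-1536))/2 = (-15 + 1536)/2 = (½)*1521 = 1521/2 ≈ 760.50)
L = 18
T = 9/8 (T = 9/8 - (4 - 4)²/8 = 9/8 - ⅛*0² = 9/8 - ⅛*0 = 9/8 + 0 = 9/8 ≈ 1.1250)
K(N) = -135/8 (K(N) = 9/8 - 1*18 = 9/8 - 18 = -135/8)
(-2614/K(-20) + 625) + o = (-2614/(-135/8) + 625) + 1521/2 = (-2614*(-8/135) + 625) + 1521/2 = (20912/135 + 625) + 1521/2 = 105287/135 + 1521/2 = 415909/270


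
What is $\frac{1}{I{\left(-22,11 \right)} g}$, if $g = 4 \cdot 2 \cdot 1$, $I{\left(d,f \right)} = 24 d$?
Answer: $- \frac{1}{4224} \approx -0.00023674$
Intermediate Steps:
$g = 8$ ($g = 8 \cdot 1 = 8$)
$\frac{1}{I{\left(-22,11 \right)} g} = \frac{1}{24 \left(-22\right) 8} = \frac{1}{\left(-528\right) 8} = \frac{1}{-4224} = - \frac{1}{4224}$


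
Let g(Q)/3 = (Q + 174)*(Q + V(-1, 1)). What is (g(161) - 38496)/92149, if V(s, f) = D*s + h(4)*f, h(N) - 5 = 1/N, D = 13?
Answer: 462081/368596 ≈ 1.2536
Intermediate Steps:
h(N) = 5 + 1/N
V(s, f) = 13*s + 21*f/4 (V(s, f) = 13*s + (5 + 1/4)*f = 13*s + (5 + ¼)*f = 13*s + 21*f/4)
g(Q) = 3*(174 + Q)*(-31/4 + Q) (g(Q) = 3*((Q + 174)*(Q + (13*(-1) + (21/4)*1))) = 3*((174 + Q)*(Q + (-13 + 21/4))) = 3*((174 + Q)*(Q - 31/4)) = 3*((174 + Q)*(-31/4 + Q)) = 3*(174 + Q)*(-31/4 + Q))
(g(161) - 38496)/92149 = ((-8091/2 + 3*161² + (1995/4)*161) - 38496)/92149 = ((-8091/2 + 3*25921 + 321195/4) - 38496)*(1/92149) = ((-8091/2 + 77763 + 321195/4) - 38496)*(1/92149) = (616065/4 - 38496)*(1/92149) = (462081/4)*(1/92149) = 462081/368596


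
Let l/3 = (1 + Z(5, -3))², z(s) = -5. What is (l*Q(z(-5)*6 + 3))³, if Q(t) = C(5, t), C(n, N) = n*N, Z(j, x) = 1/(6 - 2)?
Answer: -1037970703125/4096 ≈ -2.5341e+8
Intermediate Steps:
Z(j, x) = ¼ (Z(j, x) = 1/4 = ¼)
l = 75/16 (l = 3*(1 + ¼)² = 3*(5/4)² = 3*(25/16) = 75/16 ≈ 4.6875)
C(n, N) = N*n
Q(t) = 5*t (Q(t) = t*5 = 5*t)
(l*Q(z(-5)*6 + 3))³ = (75*(5*(-5*6 + 3))/16)³ = (75*(5*(-30 + 3))/16)³ = (75*(5*(-27))/16)³ = ((75/16)*(-135))³ = (-10125/16)³ = -1037970703125/4096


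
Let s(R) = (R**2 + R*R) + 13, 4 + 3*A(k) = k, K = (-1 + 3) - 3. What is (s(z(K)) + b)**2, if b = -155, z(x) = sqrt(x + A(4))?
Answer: 20736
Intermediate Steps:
K = -1 (K = 2 - 3 = -1)
A(k) = -4/3 + k/3
z(x) = sqrt(x) (z(x) = sqrt(x + (-4/3 + (1/3)*4)) = sqrt(x + (-4/3 + 4/3)) = sqrt(x + 0) = sqrt(x))
s(R) = 13 + 2*R**2 (s(R) = (R**2 + R**2) + 13 = 2*R**2 + 13 = 13 + 2*R**2)
(s(z(K)) + b)**2 = ((13 + 2*(sqrt(-1))**2) - 155)**2 = ((13 + 2*I**2) - 155)**2 = ((13 + 2*(-1)) - 155)**2 = ((13 - 2) - 155)**2 = (11 - 155)**2 = (-144)**2 = 20736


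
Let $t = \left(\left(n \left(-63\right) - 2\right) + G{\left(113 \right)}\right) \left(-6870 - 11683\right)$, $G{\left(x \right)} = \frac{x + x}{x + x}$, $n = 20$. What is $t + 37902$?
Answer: $23433235$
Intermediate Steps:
$G{\left(x \right)} = 1$ ($G{\left(x \right)} = \frac{2 x}{2 x} = 2 x \frac{1}{2 x} = 1$)
$t = 23395333$ ($t = \left(\left(20 \left(-63\right) - 2\right) + 1\right) \left(-6870 - 11683\right) = \left(\left(-1260 - 2\right) + 1\right) \left(-18553\right) = \left(-1262 + 1\right) \left(-18553\right) = \left(-1261\right) \left(-18553\right) = 23395333$)
$t + 37902 = 23395333 + 37902 = 23433235$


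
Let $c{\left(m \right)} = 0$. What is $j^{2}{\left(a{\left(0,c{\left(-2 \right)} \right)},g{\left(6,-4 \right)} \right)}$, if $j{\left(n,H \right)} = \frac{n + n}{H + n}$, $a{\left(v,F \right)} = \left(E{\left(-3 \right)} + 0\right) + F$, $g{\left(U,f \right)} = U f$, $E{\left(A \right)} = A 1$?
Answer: $\frac{4}{81} \approx 0.049383$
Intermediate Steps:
$E{\left(A \right)} = A$
$a{\left(v,F \right)} = -3 + F$ ($a{\left(v,F \right)} = \left(-3 + 0\right) + F = -3 + F$)
$j{\left(n,H \right)} = \frac{2 n}{H + n}$
$j^{2}{\left(a{\left(0,c{\left(-2 \right)} \right)},g{\left(6,-4 \right)} \right)} = \left(\frac{2 \left(-3 + 0\right)}{6 \left(-4\right) + \left(-3 + 0\right)}\right)^{2} = \left(2 \left(-3\right) \frac{1}{-24 - 3}\right)^{2} = \left(2 \left(-3\right) \frac{1}{-27}\right)^{2} = \left(2 \left(-3\right) \left(- \frac{1}{27}\right)\right)^{2} = \left(\frac{2}{9}\right)^{2} = \frac{4}{81}$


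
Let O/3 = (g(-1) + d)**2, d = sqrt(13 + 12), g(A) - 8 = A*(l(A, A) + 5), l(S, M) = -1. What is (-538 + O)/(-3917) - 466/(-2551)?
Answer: 2577867/9992267 ≈ 0.25799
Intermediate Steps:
g(A) = 8 + 4*A (g(A) = 8 + A*(-1 + 5) = 8 + A*4 = 8 + 4*A)
d = 5 (d = sqrt(25) = 5)
O = 243 (O = 3*((8 + 4*(-1)) + 5)**2 = 3*((8 - 4) + 5)**2 = 3*(4 + 5)**2 = 3*9**2 = 3*81 = 243)
(-538 + O)/(-3917) - 466/(-2551) = (-538 + 243)/(-3917) - 466/(-2551) = -295*(-1/3917) - 466*(-1/2551) = 295/3917 + 466/2551 = 2577867/9992267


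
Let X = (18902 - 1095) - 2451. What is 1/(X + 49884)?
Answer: 1/65240 ≈ 1.5328e-5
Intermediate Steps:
X = 15356 (X = 17807 - 2451 = 15356)
1/(X + 49884) = 1/(15356 + 49884) = 1/65240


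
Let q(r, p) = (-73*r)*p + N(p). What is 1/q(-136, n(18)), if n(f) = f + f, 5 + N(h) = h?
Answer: 1/357439 ≈ 2.7977e-6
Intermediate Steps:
N(h) = -5 + h
n(f) = 2*f
q(r, p) = -5 + p - 73*p*r (q(r, p) = (-73*r)*p + (-5 + p) = -73*p*r + (-5 + p) = -5 + p - 73*p*r)
1/q(-136, n(18)) = 1/(-5 + 2*18 - 73*2*18*(-136)) = 1/(-5 + 36 - 73*36*(-136)) = 1/(-5 + 36 + 357408) = 1/357439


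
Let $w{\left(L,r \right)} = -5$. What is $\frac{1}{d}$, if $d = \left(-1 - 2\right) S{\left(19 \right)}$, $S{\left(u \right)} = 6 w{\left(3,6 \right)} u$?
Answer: $\frac{1}{1710} \approx 0.0005848$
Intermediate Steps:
$S{\left(u \right)} = - 30 u$ ($S{\left(u \right)} = 6 \left(-5\right) u = - 30 u$)
$d = 1710$ ($d = \left(-1 - 2\right) \left(\left(-30\right) 19\right) = \left(-1 - 2\right) \left(-570\right) = \left(-3\right) \left(-570\right) = 1710$)
$\frac{1}{d} = \frac{1}{1710}$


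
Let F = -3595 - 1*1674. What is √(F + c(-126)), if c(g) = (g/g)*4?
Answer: 9*I*√65 ≈ 72.56*I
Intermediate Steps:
c(g) = 4 (c(g) = 1*4 = 4)
F = -5269 (F = -3595 - 1674 = -5269)
√(F + c(-126)) = √(-5269 + 4) = √(-5265) = 9*I*√65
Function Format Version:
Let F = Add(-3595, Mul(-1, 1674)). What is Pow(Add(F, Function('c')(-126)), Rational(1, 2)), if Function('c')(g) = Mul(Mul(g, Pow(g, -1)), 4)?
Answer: Mul(9, I, Pow(65, Rational(1, 2))) ≈ Mul(72.560, I)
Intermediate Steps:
Function('c')(g) = 4 (Function('c')(g) = Mul(1, 4) = 4)
F = -5269 (F = Add(-3595, -1674) = -5269)
Pow(Add(F, Function('c')(-126)), Rational(1, 2)) = Pow(Add(-5269, 4), Rational(1, 2)) = Pow(-5265, Rational(1, 2)) = Mul(9, I, Pow(65, Rational(1, 2)))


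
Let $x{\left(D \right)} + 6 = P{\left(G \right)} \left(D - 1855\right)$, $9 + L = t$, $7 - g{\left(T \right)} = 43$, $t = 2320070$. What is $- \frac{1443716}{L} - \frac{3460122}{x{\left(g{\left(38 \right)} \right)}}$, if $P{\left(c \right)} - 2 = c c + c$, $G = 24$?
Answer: $\frac{3192092568817}{1320564800834} \approx 2.4172$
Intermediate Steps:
$g{\left(T \right)} = -36$ ($g{\left(T \right)} = 7 - 43 = -36$)
$L = 2320061$ ($L = -9 + 2320070 = 2320061$)
$P{\left(c \right)} = 2 + c + c^{2}$ ($P{\left(c \right)} = 2 + \left(c c + c\right) = 2 + \left(c^{2} + c\right) = 2 + \left(c + c^{2}\right) = 2 + c + c^{2}$)
$x{\left(D \right)} = -1116716 + 602 D$ ($x{\left(D \right)} = -6 + \left(2 + 24 + 24^{2}\right) \left(D - 1855\right) = -6 + \left(2 + 24 + 576\right) \left(-1855 + D\right) = -6 + 602 \left(-1855 + D\right) = -6 + \left(-1116710 + 602 D\right) = -1116716 + 602 D$)
$- \frac{1443716}{L} - \frac{3460122}{x{\left(g{\left(38 \right)} \right)}} = - \frac{1443716}{2320061} - \frac{3460122}{-1116716 + 602 \left(-36\right)} = \left(-1443716\right) \frac{1}{2320061} - \frac{3460122}{-1116716 - 21672} = - \frac{1443716}{2320061} - \frac{3460122}{-1138388} = - \frac{1443716}{2320061} - - \frac{1730061}{569194} = - \frac{1443716}{2320061} + \frac{1730061}{569194} = \frac{3192092568817}{1320564800834}$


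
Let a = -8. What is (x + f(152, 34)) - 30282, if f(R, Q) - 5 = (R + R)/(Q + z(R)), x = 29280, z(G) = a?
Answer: -12809/13 ≈ -985.31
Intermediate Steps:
z(G) = -8
f(R, Q) = 5 + 2*R/(-8 + Q) (f(R, Q) = 5 + (R + R)/(Q - 8) = 5 + (2*R)/(-8 + Q) = 5 + 2*R/(-8 + Q))
(x + f(152, 34)) - 30282 = (29280 + (-40 + 2*152 + 5*34)/(-8 + 34)) - 30282 = (29280 + (-40 + 304 + 170)/26) - 30282 = (29280 + (1/26)*434) - 30282 = (29280 + 217/13) - 30282 = 380857/13 - 30282 = -12809/13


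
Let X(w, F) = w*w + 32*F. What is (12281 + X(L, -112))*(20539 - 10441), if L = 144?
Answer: 297214434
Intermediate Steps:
X(w, F) = w² + 32*F
(12281 + X(L, -112))*(20539 - 10441) = (12281 + (144² + 32*(-112)))*(20539 - 10441) = (12281 + (20736 - 3584))*10098 = (12281 + 17152)*10098 = 29433*10098 = 297214434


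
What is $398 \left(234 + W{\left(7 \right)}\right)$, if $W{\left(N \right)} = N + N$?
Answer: $98704$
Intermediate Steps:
$W{\left(N \right)} = 2 N$
$398 \left(234 + W{\left(7 \right)}\right) = 398 \left(234 + 2 \cdot 7\right) = 398 \left(234 + 14\right) = 398 \cdot 248 = 98704$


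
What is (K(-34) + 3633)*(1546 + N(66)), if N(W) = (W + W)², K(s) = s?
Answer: 68273030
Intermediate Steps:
N(W) = 4*W² (N(W) = (2*W)² = 4*W²)
(K(-34) + 3633)*(1546 + N(66)) = (-34 + 3633)*(1546 + 4*66²) = 3599*(1546 + 4*4356) = 3599*(1546 + 17424) = 3599*18970 = 68273030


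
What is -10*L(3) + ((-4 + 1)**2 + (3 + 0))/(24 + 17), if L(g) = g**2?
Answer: -3678/41 ≈ -89.707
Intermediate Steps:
-10*L(3) + ((-4 + 1)**2 + (3 + 0))/(24 + 17) = -10*3**2 + ((-4 + 1)**2 + (3 + 0))/(24 + 17) = -10*9 + ((-3)**2 + 3)/41 = -90 + (9 + 3)*(1/41) = -90 + 12*(1/41) = -90 + 12/41 = -3678/41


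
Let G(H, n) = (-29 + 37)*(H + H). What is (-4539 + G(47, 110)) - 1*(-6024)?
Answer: 2237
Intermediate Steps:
G(H, n) = 16*H (G(H, n) = 8*(2*H) = 16*H)
(-4539 + G(47, 110)) - 1*(-6024) = (-4539 + 16*47) - 1*(-6024) = (-4539 + 752) + 6024 = -3787 + 6024 = 2237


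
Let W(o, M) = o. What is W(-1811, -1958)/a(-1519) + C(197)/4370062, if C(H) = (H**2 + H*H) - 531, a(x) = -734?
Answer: 1992691035/801906377 ≈ 2.4849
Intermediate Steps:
C(H) = -531 + 2*H**2 (C(H) = (H**2 + H**2) - 531 = 2*H**2 - 531 = -531 + 2*H**2)
W(-1811, -1958)/a(-1519) + C(197)/4370062 = -1811/(-734) + (-531 + 2*197**2)/4370062 = -1811*(-1/734) + (-531 + 2*38809)*(1/4370062) = 1811/734 + (-531 + 77618)*(1/4370062) = 1811/734 + 77087*(1/4370062) = 1811/734 + 77087/4370062 = 1992691035/801906377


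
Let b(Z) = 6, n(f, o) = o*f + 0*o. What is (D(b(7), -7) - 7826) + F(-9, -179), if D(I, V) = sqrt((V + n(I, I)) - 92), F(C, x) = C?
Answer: -7835 + 3*I*sqrt(7) ≈ -7835.0 + 7.9373*I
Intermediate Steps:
n(f, o) = f*o (n(f, o) = f*o + 0 = f*o)
D(I, V) = sqrt(-92 + V + I**2) (D(I, V) = sqrt((V + I*I) - 92) = sqrt((V + I**2) - 92) = sqrt(-92 + V + I**2))
(D(b(7), -7) - 7826) + F(-9, -179) = (sqrt(-92 - 7 + 6**2) - 7826) - 9 = (sqrt(-92 - 7 + 36) - 7826) - 9 = (sqrt(-63) - 7826) - 9 = (3*I*sqrt(7) - 7826) - 9 = (-7826 + 3*I*sqrt(7)) - 9 = -7835 + 3*I*sqrt(7)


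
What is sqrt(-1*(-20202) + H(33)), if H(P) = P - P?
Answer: sqrt(20202) ≈ 142.13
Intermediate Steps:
H(P) = 0
sqrt(-1*(-20202) + H(33)) = sqrt(-1*(-20202) + 0) = sqrt(20202 + 0) = sqrt(20202)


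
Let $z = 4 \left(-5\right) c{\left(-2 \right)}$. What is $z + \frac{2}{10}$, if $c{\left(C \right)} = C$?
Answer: $\frac{201}{5} \approx 40.2$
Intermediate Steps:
$z = 40$ ($z = 4 \left(-5\right) \left(-2\right) = \left(-20\right) \left(-2\right) = 40$)
$z + \frac{2}{10} = 40 + \frac{2}{10} = 40 + 2 \cdot \frac{1}{10} = 40 + \frac{1}{5} = \frac{201}{5}$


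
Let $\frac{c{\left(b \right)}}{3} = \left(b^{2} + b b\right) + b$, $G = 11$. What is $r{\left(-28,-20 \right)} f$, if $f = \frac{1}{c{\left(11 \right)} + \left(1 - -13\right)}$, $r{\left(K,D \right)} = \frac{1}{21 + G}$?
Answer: $\frac{1}{24736} \approx 4.0427 \cdot 10^{-5}$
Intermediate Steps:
$c{\left(b \right)} = 3 b + 6 b^{2}$ ($c{\left(b \right)} = 3 \left(\left(b^{2} + b b\right) + b\right) = 3 \left(\left(b^{2} + b^{2}\right) + b\right) = 3 \left(2 b^{2} + b\right) = 3 \left(b + 2 b^{2}\right) = 3 b + 6 b^{2}$)
$r{\left(K,D \right)} = \frac{1}{32}$ ($r{\left(K,D \right)} = \frac{1}{21 + 11} = \frac{1}{32}$)
$f = \frac{1}{773}$ ($f = \frac{1}{3 \cdot 11 \left(1 + 2 \cdot 11\right) + \left(1 - -13\right)} = \frac{1}{3 \cdot 11 \left(1 + 22\right) + \left(1 + 13\right)} = \frac{1}{3 \cdot 11 \cdot 23 + 14} = \frac{1}{759 + 14} = \frac{1}{773} \approx 0.0012937$)
$r{\left(-28,-20 \right)} f = \frac{1}{32} \cdot \frac{1}{773} = \frac{1}{24736}$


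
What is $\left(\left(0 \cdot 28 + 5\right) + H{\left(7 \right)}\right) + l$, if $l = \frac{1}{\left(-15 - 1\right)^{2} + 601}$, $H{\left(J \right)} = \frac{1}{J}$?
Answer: $\frac{30859}{5999} \approx 5.144$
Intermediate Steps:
$l = \frac{1}{857}$ ($l = \frac{1}{\left(-16\right)^{2} + 601} = \frac{1}{256 + 601} = \frac{1}{857} \approx 0.0011669$)
$\left(\left(0 \cdot 28 + 5\right) + H{\left(7 \right)}\right) + l = \left(\left(0 \cdot 28 + 5\right) + \frac{1}{7}\right) + \frac{1}{857} = \left(\left(0 + 5\right) + \frac{1}{7}\right) + \frac{1}{857} = \left(5 + \frac{1}{7}\right) + \frac{1}{857} = \frac{36}{7} + \frac{1}{857} = \frac{30859}{5999}$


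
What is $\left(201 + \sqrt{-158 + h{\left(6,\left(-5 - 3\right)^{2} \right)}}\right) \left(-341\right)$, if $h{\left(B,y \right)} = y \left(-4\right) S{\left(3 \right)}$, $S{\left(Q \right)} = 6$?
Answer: $-68541 - 3751 i \sqrt{14} \approx -68541.0 - 14035.0 i$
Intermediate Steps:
$h{\left(B,y \right)} = - 24 y$ ($h{\left(B,y \right)} = y \left(-4\right) 6 = - 4 y 6 = - 24 y$)
$\left(201 + \sqrt{-158 + h{\left(6,\left(-5 - 3\right)^{2} \right)}}\right) \left(-341\right) = \left(201 + \sqrt{-158 - 24 \left(-5 - 3\right)^{2}}\right) \left(-341\right) = \left(201 + \sqrt{-158 - 24 \left(-8\right)^{2}}\right) \left(-341\right) = \left(201 + \sqrt{-158 - 1536}\right) \left(-341\right) = \left(201 + \sqrt{-1694}\right) \left(-341\right) = \left(201 + 11 i \sqrt{14}\right) \left(-341\right) = -68541 - 3751 i \sqrt{14}$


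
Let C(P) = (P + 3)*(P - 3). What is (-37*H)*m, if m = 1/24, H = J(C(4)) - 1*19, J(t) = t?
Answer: 37/2 ≈ 18.500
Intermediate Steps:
C(P) = (-3 + P)*(3 + P) (C(P) = (3 + P)*(-3 + P) = (-3 + P)*(3 + P))
H = -12 (H = (-9 + 4**2) - 1*19 = (-9 + 16) - 19 = 7 - 19 = -12)
m = 1/24 ≈ 0.041667
(-37*H)*m = -37*(-12)*(1/24) = 444*(1/24) = 37/2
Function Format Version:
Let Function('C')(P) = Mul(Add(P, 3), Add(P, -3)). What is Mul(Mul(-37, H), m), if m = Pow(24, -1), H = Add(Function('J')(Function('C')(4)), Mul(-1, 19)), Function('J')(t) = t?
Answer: Rational(37, 2) ≈ 18.500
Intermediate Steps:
Function('C')(P) = Mul(Add(-3, P), Add(3, P)) (Function('C')(P) = Mul(Add(3, P), Add(-3, P)) = Mul(Add(-3, P), Add(3, P)))
H = -12 (H = Add(Add(-9, Pow(4, 2)), Mul(-1, 19)) = Add(Add(-9, 16), -19) = Add(7, -19) = -12)
m = Rational(1, 24) ≈ 0.041667
Mul(Mul(-37, H), m) = Mul(Mul(-37, -12), Rational(1, 24)) = Mul(444, Rational(1, 24)) = Rational(37, 2)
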